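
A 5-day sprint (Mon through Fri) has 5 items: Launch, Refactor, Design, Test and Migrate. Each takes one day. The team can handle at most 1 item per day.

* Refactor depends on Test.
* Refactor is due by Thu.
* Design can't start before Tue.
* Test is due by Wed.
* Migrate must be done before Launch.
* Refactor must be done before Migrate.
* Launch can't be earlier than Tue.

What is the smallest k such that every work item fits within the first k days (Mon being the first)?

The precedence chain requires at least 4 distinct days.
With at most 1 per day and 5 work items, at least 5 days are needed.
5 works (last occupied day: Fri): for example Design=Fri; Launch=Thu; Refactor=Tue; Migrate=Wed; Test=Mon.

5 days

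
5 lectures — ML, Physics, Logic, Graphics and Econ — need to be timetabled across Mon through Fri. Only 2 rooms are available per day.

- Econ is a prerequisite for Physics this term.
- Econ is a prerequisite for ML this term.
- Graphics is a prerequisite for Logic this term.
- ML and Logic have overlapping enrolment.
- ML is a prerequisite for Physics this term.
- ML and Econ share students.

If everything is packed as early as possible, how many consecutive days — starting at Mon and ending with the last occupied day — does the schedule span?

3

The precedence chain requires at least 3 distinct days.
With at most 2 per day and 5 lectures, at least 3 days are needed.
3 works (last occupied day: Wed): for example Econ in Mon; Physics in Wed; ML in Tue; Graphics in Mon; Logic in Wed.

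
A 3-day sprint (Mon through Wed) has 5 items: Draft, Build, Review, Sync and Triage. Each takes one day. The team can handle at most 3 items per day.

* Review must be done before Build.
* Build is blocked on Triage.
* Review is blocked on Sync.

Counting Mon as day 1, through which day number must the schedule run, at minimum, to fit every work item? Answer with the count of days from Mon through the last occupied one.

3 days

The precedence chain requires at least 3 distinct days.
With at most 3 per day and 5 work items, at least 2 days are needed.
3 works (last occupied day: Wed): for example Sync -> Mon, Build -> Wed, Draft -> Mon, Triage -> Mon, Review -> Tue.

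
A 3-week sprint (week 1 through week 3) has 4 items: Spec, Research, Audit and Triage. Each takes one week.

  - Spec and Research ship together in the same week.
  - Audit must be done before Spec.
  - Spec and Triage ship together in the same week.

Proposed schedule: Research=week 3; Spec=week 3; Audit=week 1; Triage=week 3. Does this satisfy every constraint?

Spec and Triage ship together in the same week — holds.
Audit must be done before Spec — holds.
Spec and Research ship together in the same week — holds.

Yes, all constraints hold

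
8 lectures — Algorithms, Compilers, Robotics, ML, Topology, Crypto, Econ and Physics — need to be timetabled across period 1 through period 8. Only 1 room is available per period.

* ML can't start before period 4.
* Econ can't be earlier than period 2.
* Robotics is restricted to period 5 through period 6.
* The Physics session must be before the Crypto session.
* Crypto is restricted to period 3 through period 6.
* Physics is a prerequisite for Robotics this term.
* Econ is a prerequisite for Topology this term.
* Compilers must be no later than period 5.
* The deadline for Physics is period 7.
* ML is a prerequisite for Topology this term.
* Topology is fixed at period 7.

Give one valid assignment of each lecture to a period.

Topology in period 7, ML in period 4, Physics in period 2, Econ in period 6, Compilers in period 1, Crypto in period 3, Algorithms in period 8, Robotics in period 5

Checking: ML(period 4) before Topology(period 7); Econ(period 6) before Topology(period 7); Physics(period 2) before Crypto(period 3); Physics(period 2) before Robotics(period 5); ML=period 4 in [period 4,period 8]; Robotics=period 5 in [period 5,period 6]; Topology=period 7 in [period 7,period 7]; Crypto=period 3 in [period 3,period 6]; Compilers=period 1 in [period 1,period 5]; Econ=period 6 in [period 2,period 8]; Physics=period 2 in [period 1,period 7]; max 1 per period (cap 1).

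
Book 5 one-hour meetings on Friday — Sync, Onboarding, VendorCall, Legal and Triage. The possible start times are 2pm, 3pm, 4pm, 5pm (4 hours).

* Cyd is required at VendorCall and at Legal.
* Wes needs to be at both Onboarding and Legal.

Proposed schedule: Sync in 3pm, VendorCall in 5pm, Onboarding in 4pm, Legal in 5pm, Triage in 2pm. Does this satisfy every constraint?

Wes needs to be at both Onboarding and Legal — holds.
Cyd is required at VendorCall and at Legal — violated.

No — it violates: Cyd is required at VendorCall and at Legal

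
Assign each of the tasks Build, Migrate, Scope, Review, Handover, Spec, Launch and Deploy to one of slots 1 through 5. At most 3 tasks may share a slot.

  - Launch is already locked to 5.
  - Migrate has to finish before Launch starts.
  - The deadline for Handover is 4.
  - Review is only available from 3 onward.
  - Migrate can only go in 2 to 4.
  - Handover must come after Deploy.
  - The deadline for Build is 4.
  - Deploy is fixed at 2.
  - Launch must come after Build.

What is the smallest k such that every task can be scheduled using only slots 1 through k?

5 slots

The precedence chain requires at least 2 distinct slots.
With at most 3 per slot and 8 tasks, at least 3 slots are needed.
Launch can't be placed before 5, so the schedule must run through at least slot 5.
5 works (last occupied slot: 5): for example Migrate -> 2; Review -> 3; Spec -> 1; Build -> 1; Scope -> 1; Deploy -> 2; Launch -> 5; Handover -> 3.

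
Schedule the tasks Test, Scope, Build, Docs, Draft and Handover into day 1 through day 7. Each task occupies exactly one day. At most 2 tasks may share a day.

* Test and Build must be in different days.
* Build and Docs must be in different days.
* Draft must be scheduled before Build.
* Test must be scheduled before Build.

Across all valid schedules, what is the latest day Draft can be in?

Downstream work caps Draft at day 6.
Draft at day 6 is achievable: Docs=day 2, Scope=day 1, Build=day 7, Handover=day 2, Test=day 1, Draft=day 6.

day 6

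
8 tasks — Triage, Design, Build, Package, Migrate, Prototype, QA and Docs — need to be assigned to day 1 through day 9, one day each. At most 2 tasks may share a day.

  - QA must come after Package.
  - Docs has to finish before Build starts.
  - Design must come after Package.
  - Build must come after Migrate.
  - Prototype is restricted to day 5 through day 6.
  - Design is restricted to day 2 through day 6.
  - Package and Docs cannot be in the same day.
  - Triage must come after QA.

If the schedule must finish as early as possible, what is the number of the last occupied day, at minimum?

The precedence chain requires at least 3 distinct days.
With at most 2 per day and 8 tasks, at least 4 days are needed.
Prototype can't be placed before day 5, so the schedule must run through at least day 5.
5 works (last occupied day: day 5): for example Build in day 3, Triage in day 4, Migrate in day 1, Design in day 2, QA in day 3, Package in day 1, Prototype in day 5, Docs in day 2.

5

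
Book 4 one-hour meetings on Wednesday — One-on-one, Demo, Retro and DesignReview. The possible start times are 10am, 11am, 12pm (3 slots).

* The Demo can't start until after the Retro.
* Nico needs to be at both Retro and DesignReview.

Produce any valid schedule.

Retro in 10am, Demo in 11am, DesignReview in 11am, One-on-one in 10am

Checking: Retro(10am) before Demo(11am); Retro(10am) != DesignReview(11am).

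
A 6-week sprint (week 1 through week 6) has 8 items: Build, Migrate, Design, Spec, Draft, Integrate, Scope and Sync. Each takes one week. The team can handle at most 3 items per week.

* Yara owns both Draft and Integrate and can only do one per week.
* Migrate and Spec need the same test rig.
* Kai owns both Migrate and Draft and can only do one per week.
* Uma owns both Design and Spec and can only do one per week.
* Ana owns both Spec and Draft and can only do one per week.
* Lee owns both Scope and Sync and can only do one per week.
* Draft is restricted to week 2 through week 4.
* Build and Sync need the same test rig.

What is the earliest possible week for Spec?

week 1

Spec at week 1 is achievable: Scope in week 2; Spec in week 1; Sync in week 3; Build in week 1; Integrate in week 1; Design in week 2; Migrate in week 3; Draft in week 2.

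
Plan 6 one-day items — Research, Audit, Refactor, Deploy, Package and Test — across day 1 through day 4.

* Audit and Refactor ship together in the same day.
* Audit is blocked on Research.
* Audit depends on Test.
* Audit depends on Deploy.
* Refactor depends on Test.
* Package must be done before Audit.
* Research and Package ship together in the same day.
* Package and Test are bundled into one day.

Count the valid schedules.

14

Splitting on Research: it can be day 1 (6), day 2 (5), day 3 (3). Listing each branch's schedules as (Audit, Refactor, Deploy, Package, Test) by day number:
Research=day 1: (2,2,1,1,1) (3,3,1,1,1) (3,3,2,1,1) (4,4,1,1,1) (4,4,2,1,1) (4,4,3,1,1) — 6.
Research=day 2: (3,3,1,2,2) (3,3,2,2,2) (4,4,1,2,2) (4,4,2,2,2) (4,4,3,2,2) — 5.
Research=day 3: (4,4,1,3,3) (4,4,2,3,3) (4,4,3,3,3) — 3.
Summing: 6 + 5 + 3 = 14.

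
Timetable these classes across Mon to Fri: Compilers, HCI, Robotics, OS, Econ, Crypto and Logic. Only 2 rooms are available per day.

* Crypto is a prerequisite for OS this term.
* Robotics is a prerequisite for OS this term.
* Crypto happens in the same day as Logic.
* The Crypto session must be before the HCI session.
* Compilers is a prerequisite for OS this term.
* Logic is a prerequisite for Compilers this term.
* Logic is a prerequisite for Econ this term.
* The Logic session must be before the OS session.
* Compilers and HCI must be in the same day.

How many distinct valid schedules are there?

Splitting on Compilers: it can be Tue (9), Wed (15), Thu (12). Listing each branch's schedules as (HCI, Robotics, OS, Econ, Crypto, Logic):
Compilers=Tue: (Tue,Wed,Thu,Wed,Mon,Mon) (Tue,Wed,Thu,Thu,Mon,Mon) (Tue,Wed,Thu,Fri,Mon,Mon) (Tue,Wed,Fri,Wed,Mon,Mon) (Tue,Wed,Fri,Thu,Mon,Mon) (Tue,Wed,Fri,Fri,Mon,Mon) (Tue,Thu,Fri,Wed,Mon,Mon) (Tue,Thu,Fri,Thu,Mon,Mon) (Tue,Thu,Fri,Fri,Mon,Mon) — 9.
Compilers=Wed: (Wed,Mon,Thu,Thu,Tue,Tue) (Wed,Mon,Thu,Fri,Tue,Tue) (Wed,Mon,Fri,Thu,Tue,Tue) (Wed,Mon,Fri,Fri,Tue,Tue) (Wed,Tue,Thu,Tue,Mon,Mon) (Wed,Tue,Thu,Thu,Mon,Mon) (Wed,Tue,Thu,Fri,Mon,Mon) (Wed,Tue,Fri,Tue,Mon,Mon) (Wed,Tue,Fri,Thu,Mon,Mon) (Wed,Tue,Fri,Fri,Mon,Mon) (Wed,Thu,Fri,Tue,Mon,Mon) (Wed,Thu,Fri,Thu,Mon,Mon) (Wed,Thu,Fri,Thu,Tue,Tue) (Wed,Thu,Fri,Fri,Mon,Mon) (Wed,Thu,Fri,Fri,Tue,Tue) — 15.
Compilers=Thu: (Thu,Mon,Fri,Wed,Tue,Tue) (Thu,Mon,Fri,Fri,Tue,Tue) (Thu,Mon,Fri,Fri,Wed,Wed) (Thu,Tue,Fri,Tue,Mon,Mon) (Thu,Tue,Fri,Wed,Mon,Mon) (Thu,Tue,Fri,Fri,Mon,Mon) (Thu,Tue,Fri,Fri,Wed,Wed) (Thu,Wed,Fri,Tue,Mon,Mon) (Thu,Wed,Fri,Wed,Mon,Mon) (Thu,Wed,Fri,Wed,Tue,Tue) (Thu,Wed,Fri,Fri,Mon,Mon) (Thu,Wed,Fri,Fri,Tue,Tue) — 12.
Summing: 9 + 15 + 12 = 36.

36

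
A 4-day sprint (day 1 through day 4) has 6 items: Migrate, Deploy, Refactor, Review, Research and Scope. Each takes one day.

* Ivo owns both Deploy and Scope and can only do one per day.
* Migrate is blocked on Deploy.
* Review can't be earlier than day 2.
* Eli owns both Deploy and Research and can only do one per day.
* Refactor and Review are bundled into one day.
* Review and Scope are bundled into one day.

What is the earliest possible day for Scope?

Scope must be in the same day as Review, which can't be before day 2, so Scope is at least day 2.
Scope at day 2 is achievable: Scope in day 2, Deploy in day 1, Research in day 2, Refactor in day 2, Review in day 2, Migrate in day 2.

day 2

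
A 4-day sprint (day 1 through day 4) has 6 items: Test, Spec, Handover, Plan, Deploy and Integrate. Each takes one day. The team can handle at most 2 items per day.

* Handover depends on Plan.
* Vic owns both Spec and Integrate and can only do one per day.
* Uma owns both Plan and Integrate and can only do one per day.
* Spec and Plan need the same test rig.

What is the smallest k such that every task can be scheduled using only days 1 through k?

3 days

The precedence chain requires at least 2 distinct days.
With at most 2 per day and 6 tasks, at least 3 days are needed.
3 works (last occupied day: day 3): for example Spec -> day 2; Test -> day 1; Integrate -> day 3; Plan -> day 1; Deploy -> day 3; Handover -> day 2.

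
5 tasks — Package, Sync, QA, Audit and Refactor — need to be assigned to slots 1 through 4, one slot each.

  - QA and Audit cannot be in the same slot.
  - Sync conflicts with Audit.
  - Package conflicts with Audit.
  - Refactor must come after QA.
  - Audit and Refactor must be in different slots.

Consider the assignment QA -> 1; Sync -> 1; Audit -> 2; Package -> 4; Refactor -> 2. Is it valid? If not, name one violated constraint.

Package conflicts with Audit — holds.
QA and Audit cannot be in the same slot — holds.
Refactor must come after QA — holds.
Audit and Refactor must be in different slots — violated.
Sync conflicts with Audit — holds.

No. Audit and Refactor must be in different slots is not satisfied.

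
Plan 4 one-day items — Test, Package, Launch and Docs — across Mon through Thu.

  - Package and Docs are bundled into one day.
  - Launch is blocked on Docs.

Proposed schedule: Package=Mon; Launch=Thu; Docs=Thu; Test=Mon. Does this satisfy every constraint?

No. Package and Docs are bundled into one day is not satisfied.

Package and Docs are bundled into one day — violated.
Launch is blocked on Docs — violated.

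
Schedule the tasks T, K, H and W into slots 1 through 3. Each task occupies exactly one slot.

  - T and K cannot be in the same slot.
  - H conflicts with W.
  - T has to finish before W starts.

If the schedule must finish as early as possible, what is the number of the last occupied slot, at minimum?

The precedence chain requires at least 2 distinct slots.
2 works (last occupied slot: 2): for example W=2, K=2, T=1, H=1.

slot 2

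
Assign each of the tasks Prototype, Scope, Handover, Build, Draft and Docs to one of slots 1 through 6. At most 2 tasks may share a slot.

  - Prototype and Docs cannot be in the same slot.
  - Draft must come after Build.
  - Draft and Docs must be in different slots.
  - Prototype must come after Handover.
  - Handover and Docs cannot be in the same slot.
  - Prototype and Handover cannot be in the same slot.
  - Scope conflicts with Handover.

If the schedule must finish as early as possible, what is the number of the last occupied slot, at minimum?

slot 3

The precedence chain requires at least 2 distinct slots.
With at most 2 per slot and 6 tasks, at least 3 slots are needed.
3 works (last occupied slot: 3): for example Build=1, Handover=1, Draft=2, Docs=3, Prototype=2, Scope=3.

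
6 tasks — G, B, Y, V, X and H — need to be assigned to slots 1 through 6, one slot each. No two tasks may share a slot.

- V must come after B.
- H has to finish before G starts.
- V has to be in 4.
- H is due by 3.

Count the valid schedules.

Splitting on G: it can be 2 (2), 3 (4), 5 (12), 6 (12). Listing each branch's schedules as (B, Y, V, X, H):
G=2: (3,5,4,6,1) (3,6,4,5,1) — 2.
G=3: (1,5,4,6,2) (1,6,4,5,2) (2,5,4,6,1) (2,6,4,5,1) — 4.
G=5: (1,2,4,6,3) (1,3,4,6,2) (1,6,4,2,3) (1,6,4,3,2) (2,1,4,6,3) (2,3,4,6,1) (2,6,4,1,3) (2,6,4,3,1) (3,1,4,6,2) (3,2,4,6,1) (3,6,4,1,2) (3,6,4,2,1) — 12.
G=6: (1,2,4,5,3) (1,3,4,5,2) (1,5,4,2,3) (1,5,4,3,2) (2,1,4,5,3) (2,3,4,5,1) (2,5,4,1,3) (2,5,4,3,1) (3,1,4,5,2) (3,2,4,5,1) (3,5,4,1,2) (3,5,4,2,1) — 12.
Summing: 2 + 4 + 12 + 12 = 30.

30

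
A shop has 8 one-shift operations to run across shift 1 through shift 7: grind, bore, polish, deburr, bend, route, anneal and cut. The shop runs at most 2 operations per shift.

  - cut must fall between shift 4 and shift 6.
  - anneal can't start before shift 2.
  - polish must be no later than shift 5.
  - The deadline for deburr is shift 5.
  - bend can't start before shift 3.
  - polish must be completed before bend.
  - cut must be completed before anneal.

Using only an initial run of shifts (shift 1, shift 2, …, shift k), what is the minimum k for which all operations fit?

The precedence chain requires at least 2 distinct shifts.
With at most 2 per shift and 8 operations, at least 4 shifts are needed.
Propagating the time windows through the other constraints, anneal can't land before shift 5, so the schedule must run through at least shift 5.
5 works (last occupied shift: shift 5): for example bend -> shift 3, cut -> shift 4, route -> shift 3, bore -> shift 2, polish -> shift 1, grind -> shift 1, deburr -> shift 2, anneal -> shift 5.

5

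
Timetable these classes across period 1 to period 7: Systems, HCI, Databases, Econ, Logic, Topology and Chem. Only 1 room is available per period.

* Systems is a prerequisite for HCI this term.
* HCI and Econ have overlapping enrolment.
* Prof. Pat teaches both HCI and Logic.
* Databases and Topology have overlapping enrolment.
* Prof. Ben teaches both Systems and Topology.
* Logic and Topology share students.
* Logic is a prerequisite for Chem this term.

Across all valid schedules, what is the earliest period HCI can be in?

Precedence pushes HCI to at least period 2.
HCI at period 2 is achievable: Logic=period 3; Topology=period 7; Econ=period 6; Chem=period 4; Databases=period 5; Systems=period 1; HCI=period 2.

period 2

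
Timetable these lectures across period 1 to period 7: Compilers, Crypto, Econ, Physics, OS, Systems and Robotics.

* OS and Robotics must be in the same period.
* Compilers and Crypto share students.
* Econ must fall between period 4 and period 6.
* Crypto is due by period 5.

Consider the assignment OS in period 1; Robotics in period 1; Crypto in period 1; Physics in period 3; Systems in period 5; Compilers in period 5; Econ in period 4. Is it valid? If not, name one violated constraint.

Econ must fall between period 4 and period 6 — holds.
Compilers and Crypto share students — holds.
Crypto is due by period 5 — holds.
OS and Robotics must be in the same period — holds.

Yes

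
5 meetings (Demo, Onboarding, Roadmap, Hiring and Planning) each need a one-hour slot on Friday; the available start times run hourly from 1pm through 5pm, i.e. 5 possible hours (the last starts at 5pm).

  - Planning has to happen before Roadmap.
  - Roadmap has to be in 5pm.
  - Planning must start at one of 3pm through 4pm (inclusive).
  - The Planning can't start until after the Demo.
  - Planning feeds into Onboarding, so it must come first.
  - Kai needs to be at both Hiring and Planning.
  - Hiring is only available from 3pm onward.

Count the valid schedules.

Splitting on Demo: it can be 1pm (6), 2pm (6), 3pm (2). Listing each branch's schedules as (Onboarding, Roadmap, Hiring, Planning):
Demo=1pm: (4pm,5pm,4pm,3pm) (4pm,5pm,5pm,3pm) (5pm,5pm,3pm,4pm) (5pm,5pm,4pm,3pm) (5pm,5pm,5pm,3pm) (5pm,5pm,5pm,4pm) — 6.
Demo=2pm: (4pm,5pm,4pm,3pm) (4pm,5pm,5pm,3pm) (5pm,5pm,3pm,4pm) (5pm,5pm,4pm,3pm) (5pm,5pm,5pm,3pm) (5pm,5pm,5pm,4pm) — 6.
Demo=3pm: (5pm,5pm,3pm,4pm) (5pm,5pm,5pm,4pm) — 2.
Summing: 6 + 6 + 2 = 14.

14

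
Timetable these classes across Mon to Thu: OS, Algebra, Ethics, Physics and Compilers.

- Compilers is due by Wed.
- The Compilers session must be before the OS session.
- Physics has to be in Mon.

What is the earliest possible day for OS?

Precedence pushes OS to at least Tue.
OS at Tue is achievable: Compilers=Mon; Algebra=Mon; OS=Tue; Ethics=Mon; Physics=Mon.

Tue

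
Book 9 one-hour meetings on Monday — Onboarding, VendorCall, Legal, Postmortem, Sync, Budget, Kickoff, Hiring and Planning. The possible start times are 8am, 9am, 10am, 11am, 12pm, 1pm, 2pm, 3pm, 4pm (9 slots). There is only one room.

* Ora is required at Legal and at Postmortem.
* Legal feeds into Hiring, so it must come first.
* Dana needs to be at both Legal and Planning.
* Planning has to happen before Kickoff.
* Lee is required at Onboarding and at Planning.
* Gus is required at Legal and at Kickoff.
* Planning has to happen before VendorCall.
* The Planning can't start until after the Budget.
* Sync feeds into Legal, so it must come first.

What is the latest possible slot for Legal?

3pm

Precedence pushes Legal to at least 9am; downstream work caps Legal at 3pm.
Legal at 3pm is achievable: Planning -> 9am; Legal -> 3pm; Kickoff -> 12pm; Postmortem -> 2pm; Onboarding -> 1pm; Budget -> 8am; Sync -> 11am; Hiring -> 4pm; VendorCall -> 10am.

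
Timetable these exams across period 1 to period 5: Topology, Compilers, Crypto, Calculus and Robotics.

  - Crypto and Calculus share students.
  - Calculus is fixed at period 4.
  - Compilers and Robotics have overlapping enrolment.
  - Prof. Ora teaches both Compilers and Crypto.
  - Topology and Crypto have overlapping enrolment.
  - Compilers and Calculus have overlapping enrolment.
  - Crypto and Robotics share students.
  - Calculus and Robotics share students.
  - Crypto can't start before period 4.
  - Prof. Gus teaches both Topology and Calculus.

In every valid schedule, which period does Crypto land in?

period 5

Crypto's window is period 4–period 5.
Calculus is fixed at period 4, and Crypto can't share a period with Calculus.
So Crypto must be period 5.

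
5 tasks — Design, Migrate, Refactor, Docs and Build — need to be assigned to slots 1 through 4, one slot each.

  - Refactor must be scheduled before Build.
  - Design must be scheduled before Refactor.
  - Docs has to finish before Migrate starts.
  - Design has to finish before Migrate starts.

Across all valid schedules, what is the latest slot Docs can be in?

Downstream work caps Docs at 3.
Docs at 3 is achievable: Migrate -> 4; Docs -> 3; Design -> 1; Refactor -> 2; Build -> 3.

3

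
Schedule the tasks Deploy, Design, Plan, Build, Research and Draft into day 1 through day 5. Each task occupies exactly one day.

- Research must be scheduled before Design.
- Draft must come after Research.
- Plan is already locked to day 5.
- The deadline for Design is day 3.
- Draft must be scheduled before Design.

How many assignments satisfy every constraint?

Splitting on Deploy: it can be day 1 (5), day 2 (5), day 3 (5), day 4 (5), day 5 (5). Listing each branch's schedules as (Design, Plan, Build, Research, Draft) by day number:
Deploy=day 1: (3,5,1,1,2) (3,5,2,1,2) (3,5,3,1,2) (3,5,4,1,2) (3,5,5,1,2) — 5.
Deploy=day 2: (3,5,1,1,2) (3,5,2,1,2) (3,5,3,1,2) (3,5,4,1,2) (3,5,5,1,2) — 5.
Deploy=day 3: (3,5,1,1,2) (3,5,2,1,2) (3,5,3,1,2) (3,5,4,1,2) (3,5,5,1,2) — 5.
Deploy=day 4: (3,5,1,1,2) (3,5,2,1,2) (3,5,3,1,2) (3,5,4,1,2) (3,5,5,1,2) — 5.
Deploy=day 5: (3,5,1,1,2) (3,5,2,1,2) (3,5,3,1,2) (3,5,4,1,2) (3,5,5,1,2) — 5.
Summing: 5 + 5 + 5 + 5 + 5 = 25.

25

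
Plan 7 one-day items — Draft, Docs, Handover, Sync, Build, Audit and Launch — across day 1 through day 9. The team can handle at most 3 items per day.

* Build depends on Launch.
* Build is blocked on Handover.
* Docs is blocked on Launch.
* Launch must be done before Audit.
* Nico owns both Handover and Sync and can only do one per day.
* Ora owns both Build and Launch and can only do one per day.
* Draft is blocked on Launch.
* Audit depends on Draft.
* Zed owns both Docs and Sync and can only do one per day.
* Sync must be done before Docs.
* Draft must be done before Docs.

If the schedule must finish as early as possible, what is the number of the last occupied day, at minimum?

The precedence chain requires at least 3 distinct days.
With at most 3 per day and 7 tasks, at least 3 days are needed.
3 works (last occupied day: day 3): for example Sync -> day 2; Build -> day 2; Docs -> day 3; Audit -> day 3; Draft -> day 2; Handover -> day 1; Launch -> day 1.

3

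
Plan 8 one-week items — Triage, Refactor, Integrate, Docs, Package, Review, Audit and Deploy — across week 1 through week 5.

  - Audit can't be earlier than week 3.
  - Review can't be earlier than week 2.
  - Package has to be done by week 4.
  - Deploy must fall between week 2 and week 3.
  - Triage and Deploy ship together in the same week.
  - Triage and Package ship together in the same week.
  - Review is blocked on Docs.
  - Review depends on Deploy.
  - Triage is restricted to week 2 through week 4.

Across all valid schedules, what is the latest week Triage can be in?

Triage is available from week 2; Triage's own window allows nothing later than week 4; Triage must be in the same week as Deploy, which can't be after week 3, so Triage is at most week 3.
Triage at week 3 is achievable: Audit=week 3; Package=week 3; Review=week 4; Triage=week 3; Refactor=week 1; Docs=week 1; Integrate=week 1; Deploy=week 3.

week 3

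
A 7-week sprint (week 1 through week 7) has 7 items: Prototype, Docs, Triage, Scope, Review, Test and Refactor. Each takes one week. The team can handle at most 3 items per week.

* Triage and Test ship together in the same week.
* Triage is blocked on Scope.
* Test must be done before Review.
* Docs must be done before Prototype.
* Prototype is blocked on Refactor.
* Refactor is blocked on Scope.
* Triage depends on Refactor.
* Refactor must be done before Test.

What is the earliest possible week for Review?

week 4

Precedence pushes Review to at least week 4.
Review at week 4 is achievable: Refactor -> week 2; Prototype -> week 3; Triage -> week 3; Test -> week 3; Review -> week 4; Scope -> week 1; Docs -> week 1.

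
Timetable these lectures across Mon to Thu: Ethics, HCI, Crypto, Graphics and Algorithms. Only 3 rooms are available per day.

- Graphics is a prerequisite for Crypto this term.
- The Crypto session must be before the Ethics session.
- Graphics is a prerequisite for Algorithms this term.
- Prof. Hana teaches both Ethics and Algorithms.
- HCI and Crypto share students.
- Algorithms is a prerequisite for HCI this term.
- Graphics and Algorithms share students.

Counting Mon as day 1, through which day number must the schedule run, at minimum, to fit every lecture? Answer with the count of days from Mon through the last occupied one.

The precedence chain requires at least 3 distinct days.
With at most 3 per day and 5 lectures, at least 2 days are needed.
3 works (last occupied day: Wed): for example HCI=Wed; Ethics=Wed; Crypto=Tue; Graphics=Mon; Algorithms=Tue.

3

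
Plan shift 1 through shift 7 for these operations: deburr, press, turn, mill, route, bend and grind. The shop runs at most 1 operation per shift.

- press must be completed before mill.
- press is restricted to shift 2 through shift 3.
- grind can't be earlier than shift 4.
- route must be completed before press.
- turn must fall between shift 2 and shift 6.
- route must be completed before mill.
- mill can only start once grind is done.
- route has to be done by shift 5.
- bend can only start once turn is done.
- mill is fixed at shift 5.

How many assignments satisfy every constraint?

7

Splitting on deburr: it can be shift 1 (1), shift 2 (1), shift 3 (1), shift 6 (2), shift 7 (2). Listing each branch's schedules as (press, turn, mill, route, bend, grind) by shift number:
deburr=shift 1: (3,6,5,2,7,4) — 1.
deburr=shift 2: (3,6,5,1,7,4) — 1.
deburr=shift 3: (2,6,5,1,7,4) — 1.
deburr=shift 6: (2,3,5,1,7,4) (3,2,5,1,7,4) — 2.
deburr=shift 7: (2,3,5,1,6,4) (3,2,5,1,6,4) — 2.
Summing: 1 + 1 + 1 + 2 + 2 = 7.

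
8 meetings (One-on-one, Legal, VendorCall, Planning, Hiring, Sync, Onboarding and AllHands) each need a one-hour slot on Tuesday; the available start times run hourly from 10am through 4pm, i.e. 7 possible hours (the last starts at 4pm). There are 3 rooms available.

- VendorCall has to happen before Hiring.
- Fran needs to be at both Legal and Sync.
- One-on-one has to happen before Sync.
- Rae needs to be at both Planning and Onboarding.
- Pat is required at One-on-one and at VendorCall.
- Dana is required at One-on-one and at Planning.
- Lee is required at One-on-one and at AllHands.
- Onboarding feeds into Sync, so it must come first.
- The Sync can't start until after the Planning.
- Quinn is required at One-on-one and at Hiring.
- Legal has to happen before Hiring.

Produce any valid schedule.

Onboarding -> 10am; Sync -> 12pm; VendorCall -> 11am; Planning -> 11am; AllHands -> 11am; Legal -> 10am; One-on-one -> 10am; Hiring -> 12pm

Checking: Planning(11am) before Sync(12pm); One-on-one(10am) before Sync(12pm); VendorCall(11am) before Hiring(12pm); Legal(10am) before Hiring(12pm); Onboarding(10am) before Sync(12pm); One-on-one(10am) != Hiring(12pm); One-on-one(10am) != VendorCall(11am); One-on-one(10am) != Planning(11am); Planning(11am) != Onboarding(10am); One-on-one(10am) != AllHands(11am); Legal(10am) != Sync(12pm); max 3 per hour (cap 3).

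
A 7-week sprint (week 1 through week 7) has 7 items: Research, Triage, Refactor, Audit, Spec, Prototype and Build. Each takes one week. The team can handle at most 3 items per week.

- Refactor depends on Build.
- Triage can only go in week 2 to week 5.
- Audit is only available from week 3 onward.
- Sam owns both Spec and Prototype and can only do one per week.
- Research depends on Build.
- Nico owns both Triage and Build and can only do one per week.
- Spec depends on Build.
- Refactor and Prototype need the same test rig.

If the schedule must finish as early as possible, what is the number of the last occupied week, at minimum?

week 3

The precedence chain requires at least 2 distinct weeks.
With at most 3 per week and 7 tasks, at least 3 weeks are needed.
Audit can't be placed before week 3, so the schedule must run through at least week 3.
3 works (last occupied week: week 3): for example Audit -> week 3; Research -> week 2; Prototype -> week 1; Build -> week 1; Spec -> week 3; Triage -> week 2; Refactor -> week 2.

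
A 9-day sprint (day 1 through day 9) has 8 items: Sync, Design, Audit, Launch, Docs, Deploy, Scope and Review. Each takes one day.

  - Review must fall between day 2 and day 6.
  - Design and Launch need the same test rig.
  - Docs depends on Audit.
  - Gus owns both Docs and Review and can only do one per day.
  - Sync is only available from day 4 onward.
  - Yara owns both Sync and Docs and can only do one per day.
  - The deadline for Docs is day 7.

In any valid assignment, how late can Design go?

day 9

Design at day 9 is achievable: Sync -> day 4; Deploy -> day 1; Audit -> day 1; Launch -> day 1; Docs -> day 3; Design -> day 9; Scope -> day 1; Review -> day 2.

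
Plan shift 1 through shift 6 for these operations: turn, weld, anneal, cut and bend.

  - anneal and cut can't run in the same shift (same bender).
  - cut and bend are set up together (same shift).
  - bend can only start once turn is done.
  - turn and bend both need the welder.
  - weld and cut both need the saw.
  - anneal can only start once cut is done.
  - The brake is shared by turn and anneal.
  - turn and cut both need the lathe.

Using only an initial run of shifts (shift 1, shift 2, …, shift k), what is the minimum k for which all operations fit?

The precedence chain requires at least 3 distinct shifts.
3 works (last occupied shift: shift 3): for example anneal -> shift 3; weld -> shift 1; bend -> shift 2; turn -> shift 1; cut -> shift 2.

3 shifts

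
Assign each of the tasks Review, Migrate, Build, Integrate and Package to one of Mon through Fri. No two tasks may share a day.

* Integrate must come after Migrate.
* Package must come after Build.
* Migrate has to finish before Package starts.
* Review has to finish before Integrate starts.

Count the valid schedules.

Splitting on Review: it can be Mon (5), Tue (5), Wed (4), Thu (2). Listing each branch's schedules as (Migrate, Build, Integrate, Package):
Review=Mon: (Tue,Wed,Thu,Fri) (Tue,Wed,Fri,Thu) (Tue,Thu,Wed,Fri) (Wed,Tue,Thu,Fri) (Wed,Tue,Fri,Thu) — 5.
Review=Tue: (Mon,Wed,Thu,Fri) (Mon,Wed,Fri,Thu) (Mon,Thu,Wed,Fri) (Wed,Mon,Thu,Fri) (Wed,Mon,Fri,Thu) — 5.
Review=Wed: (Mon,Tue,Thu,Fri) (Mon,Tue,Fri,Thu) (Tue,Mon,Thu,Fri) (Tue,Mon,Fri,Thu) — 4.
Review=Thu: (Mon,Tue,Fri,Wed) (Tue,Mon,Fri,Wed) — 2.
Summing: 5 + 5 + 4 + 2 = 16.

16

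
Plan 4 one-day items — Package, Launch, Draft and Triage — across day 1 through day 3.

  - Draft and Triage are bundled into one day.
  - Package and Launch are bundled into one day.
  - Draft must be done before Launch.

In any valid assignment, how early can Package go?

Package must be in the same day as Launch, which can't be before day 2, so Package is at least day 2.
Package at day 2 is achievable: Package -> day 2; Launch -> day 2; Triage -> day 1; Draft -> day 1.

day 2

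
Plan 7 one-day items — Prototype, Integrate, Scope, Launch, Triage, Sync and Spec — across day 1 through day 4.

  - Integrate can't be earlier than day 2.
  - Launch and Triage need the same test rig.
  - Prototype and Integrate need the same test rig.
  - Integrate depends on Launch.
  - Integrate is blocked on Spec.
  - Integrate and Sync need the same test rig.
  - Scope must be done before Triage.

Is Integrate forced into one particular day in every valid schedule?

Integrate can be day 2 (e.g. Triage=day 2, Scope=day 1, Spec=day 1, Sync=day 1, Integrate=day 2, Launch=day 1, Prototype=day 1) or day 3 (e.g. Prototype=day 1, Triage=day 2, Spec=day 1, Sync=day 1, Scope=day 1, Integrate=day 3, Launch=day 1).

No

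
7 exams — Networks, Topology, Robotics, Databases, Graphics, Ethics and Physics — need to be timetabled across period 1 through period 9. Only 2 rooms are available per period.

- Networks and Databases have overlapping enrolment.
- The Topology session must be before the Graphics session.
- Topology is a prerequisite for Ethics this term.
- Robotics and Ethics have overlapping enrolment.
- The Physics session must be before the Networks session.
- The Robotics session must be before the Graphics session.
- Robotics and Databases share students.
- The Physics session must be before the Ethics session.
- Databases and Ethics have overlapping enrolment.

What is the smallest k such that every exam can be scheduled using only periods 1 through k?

4

The precedence chain requires at least 2 distinct periods.
With at most 2 per period and 7 exams, at least 4 periods are needed.
4 works (last occupied period: period 4): for example Graphics -> period 2, Robotics -> period 1, Topology -> period 1, Databases -> period 4, Networks -> period 3, Physics -> period 2, Ethics -> period 3.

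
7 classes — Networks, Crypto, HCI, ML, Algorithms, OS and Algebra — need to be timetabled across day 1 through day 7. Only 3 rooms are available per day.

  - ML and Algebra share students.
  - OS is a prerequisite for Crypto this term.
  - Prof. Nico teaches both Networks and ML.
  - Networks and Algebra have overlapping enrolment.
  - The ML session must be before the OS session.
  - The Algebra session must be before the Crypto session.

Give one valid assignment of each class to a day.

Algebra -> day 2, ML -> day 1, Algorithms -> day 1, HCI -> day 1, Networks -> day 3, Crypto -> day 3, OS -> day 2

Checking: ML(day 1) before OS(day 2); Algebra(day 2) before Crypto(day 3); OS(day 2) before Crypto(day 3); Networks(day 3) != Algebra(day 2); ML(day 1) != Algebra(day 2); Networks(day 3) != ML(day 1); max 3 per day (cap 3).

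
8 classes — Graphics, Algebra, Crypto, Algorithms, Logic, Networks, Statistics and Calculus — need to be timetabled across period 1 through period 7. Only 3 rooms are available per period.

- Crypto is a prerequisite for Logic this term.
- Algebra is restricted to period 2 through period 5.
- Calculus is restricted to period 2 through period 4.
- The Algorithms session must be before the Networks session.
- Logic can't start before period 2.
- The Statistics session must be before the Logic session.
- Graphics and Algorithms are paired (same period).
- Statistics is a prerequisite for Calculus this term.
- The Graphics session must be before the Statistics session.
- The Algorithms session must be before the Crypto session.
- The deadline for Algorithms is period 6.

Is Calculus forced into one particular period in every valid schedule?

No

Calculus can be period 3 (e.g. Calculus -> period 3, Logic -> period 3, Networks -> period 3, Crypto -> period 2, Algebra -> period 2, Graphics -> period 1, Statistics -> period 2, Algorithms -> period 1) or period 4 (e.g. Networks in period 3, Logic in period 3, Algebra in period 2, Statistics in period 2, Graphics in period 1, Crypto in period 2, Calculus in period 4, Algorithms in period 1).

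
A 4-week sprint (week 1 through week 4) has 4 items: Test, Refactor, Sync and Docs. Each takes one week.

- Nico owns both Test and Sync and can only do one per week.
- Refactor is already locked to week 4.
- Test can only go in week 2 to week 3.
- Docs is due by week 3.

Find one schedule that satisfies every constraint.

Test=week 2; Docs=week 1; Refactor=week 4; Sync=week 1

Checking: Test(week 2) != Sync(week 1); Test=week 2 in [week 2,week 3]; Refactor=week 4 in [week 4,week 4]; Docs=week 1 in [week 1,week 3].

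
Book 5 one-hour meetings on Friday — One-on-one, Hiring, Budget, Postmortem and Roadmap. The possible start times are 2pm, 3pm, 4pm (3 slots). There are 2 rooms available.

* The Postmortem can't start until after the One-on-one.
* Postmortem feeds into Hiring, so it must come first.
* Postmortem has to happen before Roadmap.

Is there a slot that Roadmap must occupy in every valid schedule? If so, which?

Precedence pushes Roadmap to at least 4pm.
So Roadmap is pinned to 4pm.

4pm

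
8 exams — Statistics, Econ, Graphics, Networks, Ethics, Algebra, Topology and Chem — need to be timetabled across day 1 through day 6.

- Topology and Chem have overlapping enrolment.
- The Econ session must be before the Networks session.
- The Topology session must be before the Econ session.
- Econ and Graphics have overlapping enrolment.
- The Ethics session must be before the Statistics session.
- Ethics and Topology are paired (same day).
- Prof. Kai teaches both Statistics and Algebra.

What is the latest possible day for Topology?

Downstream work caps Topology at day 4.
Topology at day 4 is achievable: Algebra -> day 1; Networks -> day 6; Chem -> day 1; Topology -> day 4; Ethics -> day 4; Econ -> day 5; Graphics -> day 1; Statistics -> day 5.

day 4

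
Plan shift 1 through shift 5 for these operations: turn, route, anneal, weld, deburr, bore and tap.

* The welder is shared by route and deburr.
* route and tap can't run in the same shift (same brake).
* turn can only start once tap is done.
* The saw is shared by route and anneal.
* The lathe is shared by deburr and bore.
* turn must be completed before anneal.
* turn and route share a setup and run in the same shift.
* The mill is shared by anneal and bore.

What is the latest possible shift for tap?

Downstream work caps tap at shift 3.
tap at shift 3 is achievable: tap in shift 3, weld in shift 1, deburr in shift 1, turn in shift 4, bore in shift 2, route in shift 4, anneal in shift 5.

shift 3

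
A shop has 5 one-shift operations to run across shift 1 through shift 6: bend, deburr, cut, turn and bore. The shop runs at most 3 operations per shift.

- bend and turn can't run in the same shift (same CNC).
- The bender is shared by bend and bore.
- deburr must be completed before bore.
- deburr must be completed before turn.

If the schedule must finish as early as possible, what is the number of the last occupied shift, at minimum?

The precedence chain requires at least 2 distinct shifts.
With at most 3 per shift and 5 operations, at least 2 shifts are needed.
2 works (last occupied shift: shift 2): for example turn in shift 2, deburr in shift 1, cut in shift 1, bend in shift 1, bore in shift 2.

shift 2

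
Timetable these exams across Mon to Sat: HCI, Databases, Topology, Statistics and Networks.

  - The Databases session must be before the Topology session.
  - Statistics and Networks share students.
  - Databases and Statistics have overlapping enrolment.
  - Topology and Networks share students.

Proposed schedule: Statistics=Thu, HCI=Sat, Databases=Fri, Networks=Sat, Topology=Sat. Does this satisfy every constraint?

Invalid. Topology and Networks share students.

The Databases session must be before the Topology session — holds.
Databases and Statistics have overlapping enrolment — holds.
Statistics and Networks share students — holds.
Topology and Networks share students — violated.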